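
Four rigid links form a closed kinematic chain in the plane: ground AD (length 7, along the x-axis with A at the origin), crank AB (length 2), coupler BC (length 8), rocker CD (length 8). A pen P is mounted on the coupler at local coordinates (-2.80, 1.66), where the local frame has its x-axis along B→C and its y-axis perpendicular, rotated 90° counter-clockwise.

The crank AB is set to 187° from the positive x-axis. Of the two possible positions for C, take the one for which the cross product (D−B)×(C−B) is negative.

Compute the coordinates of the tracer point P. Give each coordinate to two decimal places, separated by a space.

A=(0,0), D=(7.00,0)
B = A + 2.00·(cos187°, sin187°) = (-1.9851, -0.2437)
|BD| = 8.9884
circle(B,8.00) ∩ circle(D,8.00): a=4.4942, h=6.6183
  candidates: C₊=(2.3280,6.4940) cross=59.488; C₋=(2.6869,-6.7378) cross=-59.488
  mode - wants cross < 0 → take C=(2.6869,-6.7378) (cross=-59.488)
ex = (C−B)/|BC| = (0.5840,-0.8118); ey = (0.8118,0.5840)
P = B + -2.80·ex + 1.66·ey = (-2.2728,2.9986)

-2.27 3.00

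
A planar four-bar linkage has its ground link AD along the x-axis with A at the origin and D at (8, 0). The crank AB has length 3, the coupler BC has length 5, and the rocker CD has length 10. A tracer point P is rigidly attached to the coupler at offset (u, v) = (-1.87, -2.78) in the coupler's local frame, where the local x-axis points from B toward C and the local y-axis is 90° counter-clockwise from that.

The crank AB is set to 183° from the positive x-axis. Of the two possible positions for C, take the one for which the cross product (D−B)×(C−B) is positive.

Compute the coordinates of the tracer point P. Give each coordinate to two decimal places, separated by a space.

-1.21 -2.99

A=(0,0), D=(8.00,0)
B = A + 3.00·(cos183°, sin183°) = (-2.9959, -0.1570)
|BD| = 10.9970
circle(B,5.00) ∩ circle(D,10.00): a=2.0885, h=4.5429
  candidates: C₊=(-0.9725,4.4153) cross=49.959; C₋=(-0.8428,-4.6697) cross=-49.959
  mode + wants cross > 0 → take C=(-0.9725,4.4153) (cross=49.959)
ex = (C−B)/|BC| = (0.4047,0.9145); ey = (-0.9145,0.4047)
P = B + -1.87·ex + -2.78·ey = (-1.2105,-2.9921)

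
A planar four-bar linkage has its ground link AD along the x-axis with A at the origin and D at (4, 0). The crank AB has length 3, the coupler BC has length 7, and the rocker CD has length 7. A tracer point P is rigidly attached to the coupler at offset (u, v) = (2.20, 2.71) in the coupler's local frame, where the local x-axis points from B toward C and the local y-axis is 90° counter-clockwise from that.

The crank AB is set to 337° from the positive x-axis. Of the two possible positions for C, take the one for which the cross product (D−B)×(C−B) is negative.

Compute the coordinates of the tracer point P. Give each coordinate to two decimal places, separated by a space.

A=(0,0), D=(4.00,0)
B = A + 3.00·(cos337°, sin337°) = (2.7615, -1.1722)
|BD| = 1.7053
circle(B,7.00) ∩ circle(D,7.00): a=0.8526, h=6.9479
  candidates: C₊=(-1.3952,4.4600) cross=11.848; C₋=(8.1567,-5.6322) cross=-11.848
  mode - wants cross < 0 → take C=(8.1567,-5.6322) (cross=-11.848)
ex = (C−B)/|BC| = (0.7707,-0.6371); ey = (0.6371,0.7707)
P = B + 2.20·ex + 2.71·ey = (6.1838,-0.4852)

6.18 -0.49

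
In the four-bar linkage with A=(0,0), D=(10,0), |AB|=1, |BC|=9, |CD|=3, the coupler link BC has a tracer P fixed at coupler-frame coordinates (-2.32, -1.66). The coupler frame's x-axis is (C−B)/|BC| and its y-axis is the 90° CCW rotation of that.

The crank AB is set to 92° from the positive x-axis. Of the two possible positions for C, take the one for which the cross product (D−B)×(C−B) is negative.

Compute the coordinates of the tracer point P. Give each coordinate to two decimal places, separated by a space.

A=(0,0), D=(10.00,0)
B = A + 1.00·(cos92°, sin92°) = (-0.0349, 0.9994)
|BD| = 10.0845
circle(B,9.00) ∩ circle(D,3.00): a=8.6121, h=2.6138
  candidates: C₊=(8.7938,2.7468) cross=26.359; C₋=(8.2758,-2.4550) cross=-26.359
  mode - wants cross < 0 → take C=(8.2758,-2.4550) (cross=-26.359)
ex = (C−B)/|BC| = (0.9234,-0.3838); ey = (0.3838,0.9234)
P = B + -2.32·ex + -1.66·ey = (-2.8143,0.3570)

-2.81 0.36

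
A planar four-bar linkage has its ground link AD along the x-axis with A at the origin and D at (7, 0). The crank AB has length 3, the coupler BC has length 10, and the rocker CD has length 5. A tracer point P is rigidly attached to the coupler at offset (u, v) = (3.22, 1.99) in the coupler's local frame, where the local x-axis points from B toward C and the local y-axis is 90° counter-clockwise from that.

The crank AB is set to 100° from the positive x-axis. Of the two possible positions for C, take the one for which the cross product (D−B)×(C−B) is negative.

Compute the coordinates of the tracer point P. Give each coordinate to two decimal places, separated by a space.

A=(0,0), D=(7.00,0)
B = A + 3.00·(cos100°, sin100°) = (-0.5209, 2.9544)
|BD| = 8.0804
circle(B,10.00) ∩ circle(D,5.00): a=8.6811, h=4.9638
  candidates: C₊=(9.3739,4.4005) cross=40.110; C₋=(5.7442,-4.8397) cross=-40.110
  mode - wants cross < 0 → take C=(5.7442,-4.8397) (cross=-40.110)
ex = (C−B)/|BC| = (0.6265,-0.7794); ey = (0.7794,0.6265)
P = B + 3.22·ex + 1.99·ey = (3.0474,1.6915)

3.05 1.69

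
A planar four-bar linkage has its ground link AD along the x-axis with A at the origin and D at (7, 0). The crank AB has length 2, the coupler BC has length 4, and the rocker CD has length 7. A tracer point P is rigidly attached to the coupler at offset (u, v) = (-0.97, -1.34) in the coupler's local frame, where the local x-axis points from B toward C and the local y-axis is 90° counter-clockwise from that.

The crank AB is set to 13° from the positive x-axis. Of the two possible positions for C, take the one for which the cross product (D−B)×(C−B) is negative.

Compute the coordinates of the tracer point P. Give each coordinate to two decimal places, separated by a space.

0.92 1.74

A=(0,0), D=(7.00,0)
B = A + 2.00·(cos13°, sin13°) = (1.9487, 0.4499)
|BD| = 5.0713
circle(B,4.00) ∩ circle(D,7.00): a=-0.7180, h=3.9350
  candidates: C₊=(1.5827,4.4331) cross=19.956; C₋=(0.8845,-3.4059) cross=-19.956
  mode - wants cross < 0 → take C=(0.8845,-3.4059) (cross=-19.956)
ex = (C−B)/|BC| = (-0.2661,-0.9640); ey = (0.9640,-0.2661)
P = B + -0.97·ex + -1.34·ey = (0.9151,1.7415)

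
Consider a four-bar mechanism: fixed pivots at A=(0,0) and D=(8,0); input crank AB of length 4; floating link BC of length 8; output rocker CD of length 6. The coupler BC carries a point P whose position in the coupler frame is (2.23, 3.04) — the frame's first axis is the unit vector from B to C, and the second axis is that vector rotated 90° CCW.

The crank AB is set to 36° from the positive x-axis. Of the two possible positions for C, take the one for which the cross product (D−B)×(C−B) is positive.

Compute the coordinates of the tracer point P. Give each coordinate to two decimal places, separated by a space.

A=(0,0), D=(8.00,0)
B = A + 4.00·(cos36°, sin36°) = (3.2361, 2.3511)
|BD| = 5.3125
circle(B,8.00) ∩ circle(D,6.00): a=5.2915, h=6.0000
  candidates: C₊=(10.6366,5.3897) cross=31.875; C₋=(5.3258,-5.3711) cross=-31.875
  mode + wants cross > 0 → take C=(10.6366,5.3897) (cross=31.875)
ex = (C−B)/|BC| = (0.9251,0.3798); ey = (-0.3798,0.9251)
P = B + 2.23·ex + 3.04·ey = (4.1443,6.0103)

4.14 6.01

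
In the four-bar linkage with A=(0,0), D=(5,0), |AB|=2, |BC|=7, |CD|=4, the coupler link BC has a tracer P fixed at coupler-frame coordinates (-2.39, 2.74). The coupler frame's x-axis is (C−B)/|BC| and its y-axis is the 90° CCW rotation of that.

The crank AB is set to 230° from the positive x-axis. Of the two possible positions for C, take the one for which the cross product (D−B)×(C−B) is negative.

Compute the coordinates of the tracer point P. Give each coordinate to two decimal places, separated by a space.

A=(0,0), D=(5.00,0)
B = A + 2.00·(cos230°, sin230°) = (-1.2856, -1.5321)
|BD| = 6.4696
circle(B,7.00) ∩ circle(D,4.00): a=5.7852, h=3.9410
  candidates: C₊=(3.4018,3.6668) cross=25.497; C₋=(5.2683,-3.9910) cross=-25.497
  mode - wants cross < 0 → take C=(5.2683,-3.9910) (cross=-25.497)
ex = (C−B)/|BC| = (0.9363,-0.3513); ey = (0.3513,0.9363)
P = B + -2.39·ex + 2.74·ey = (-2.5608,1.8728)

-2.56 1.87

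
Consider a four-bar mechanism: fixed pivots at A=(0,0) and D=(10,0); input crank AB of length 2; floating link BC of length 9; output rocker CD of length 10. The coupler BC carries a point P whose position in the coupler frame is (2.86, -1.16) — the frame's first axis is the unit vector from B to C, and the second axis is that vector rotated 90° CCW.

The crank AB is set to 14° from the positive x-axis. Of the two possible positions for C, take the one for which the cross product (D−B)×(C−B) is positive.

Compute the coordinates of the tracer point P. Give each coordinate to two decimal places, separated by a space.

4.09 2.70

A=(0,0), D=(10.00,0)
B = A + 2.00·(cos14°, sin14°) = (1.9406, 0.4838)
|BD| = 8.0739
circle(B,9.00) ∩ circle(D,10.00): a=2.8603, h=8.5334
  candidates: C₊=(5.3072,8.8305) cross=68.898; C₋=(4.2844,-8.2056) cross=-68.898
  mode + wants cross > 0 → take C=(5.3072,8.8305) (cross=68.898)
ex = (C−B)/|BC| = (0.3741,0.9274); ey = (-0.9274,0.3741)
P = B + 2.86·ex + -1.16·ey = (4.0862,2.7023)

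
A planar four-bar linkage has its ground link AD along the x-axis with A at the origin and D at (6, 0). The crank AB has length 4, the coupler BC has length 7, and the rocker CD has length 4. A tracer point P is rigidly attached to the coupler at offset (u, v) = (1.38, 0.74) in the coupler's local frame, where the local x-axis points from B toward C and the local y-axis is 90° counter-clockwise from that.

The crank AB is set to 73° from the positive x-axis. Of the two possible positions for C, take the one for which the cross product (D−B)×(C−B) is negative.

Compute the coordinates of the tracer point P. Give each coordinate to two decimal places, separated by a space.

2.28 2.72

A=(0,0), D=(6.00,0)
B = A + 4.00·(cos73°, sin73°) = (1.1695, 3.8252)
|BD| = 6.1617
circle(B,7.00) ∩ circle(D,4.00): a=5.7587, h=3.9796
  candidates: C₊=(8.1547,3.3701) cross=24.521; C₋=(3.2135,-2.8697) cross=-24.521
  mode - wants cross < 0 → take C=(3.2135,-2.8697) (cross=-24.521)
ex = (C−B)/|BC| = (0.2920,-0.9564); ey = (0.9564,0.2920)
P = B + 1.38·ex + 0.74·ey = (2.2802,2.7214)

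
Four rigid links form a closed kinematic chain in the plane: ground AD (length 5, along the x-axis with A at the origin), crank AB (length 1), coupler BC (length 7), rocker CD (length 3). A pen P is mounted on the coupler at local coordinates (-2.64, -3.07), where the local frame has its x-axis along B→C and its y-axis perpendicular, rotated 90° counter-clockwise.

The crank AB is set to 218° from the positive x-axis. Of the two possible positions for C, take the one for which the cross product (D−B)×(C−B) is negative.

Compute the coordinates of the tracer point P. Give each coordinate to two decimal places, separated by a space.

A=(0,0), D=(5.00,0)
B = A + 1.00·(cos218°, sin218°) = (-0.7880, -0.6157)
|BD| = 5.8207
circle(B,7.00) ∩ circle(D,3.00): a=6.3464, h=2.9536
  candidates: C₊=(5.2103,2.9926) cross=17.192; C₋=(5.8352,-2.8814) cross=-17.192
  mode - wants cross < 0 → take C=(5.8352,-2.8814) (cross=-17.192)
ex = (C−B)/|BC| = (0.9462,-0.3237); ey = (0.3237,0.9462)
P = B + -2.64·ex + -3.07·ey = (-4.2796,-2.6659)

-4.28 -2.67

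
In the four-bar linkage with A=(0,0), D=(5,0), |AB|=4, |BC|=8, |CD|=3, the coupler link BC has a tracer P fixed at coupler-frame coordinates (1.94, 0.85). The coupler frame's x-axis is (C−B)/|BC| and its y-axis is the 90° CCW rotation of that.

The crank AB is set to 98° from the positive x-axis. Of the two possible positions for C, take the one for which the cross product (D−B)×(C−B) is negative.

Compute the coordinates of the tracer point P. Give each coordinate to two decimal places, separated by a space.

1.21 2.80

A=(0,0), D=(5.00,0)
B = A + 4.00·(cos98°, sin98°) = (-0.5567, 3.9611)
|BD| = 6.8240
circle(B,8.00) ∩ circle(D,3.00): a=7.4419, h=2.9357
  candidates: C₊=(7.2072,2.0318) cross=20.033; C₋=(3.7991,-2.7492) cross=-20.033
  mode - wants cross < 0 → take C=(3.7991,-2.7492) (cross=-20.033)
ex = (C−B)/|BC| = (0.5445,-0.8388); ey = (0.8388,0.5445)
P = B + 1.94·ex + 0.85·ey = (1.2125,2.7966)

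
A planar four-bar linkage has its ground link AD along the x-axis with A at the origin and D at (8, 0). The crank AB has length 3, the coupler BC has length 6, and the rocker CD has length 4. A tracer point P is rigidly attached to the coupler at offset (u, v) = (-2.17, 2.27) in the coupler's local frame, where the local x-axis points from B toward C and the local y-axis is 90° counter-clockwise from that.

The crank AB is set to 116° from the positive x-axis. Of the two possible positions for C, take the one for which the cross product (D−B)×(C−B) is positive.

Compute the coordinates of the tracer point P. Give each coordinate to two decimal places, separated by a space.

-3.29 5.14

A=(0,0), D=(8.00,0)
B = A + 3.00·(cos116°, sin116°) = (-1.3151, 2.6964)
|BD| = 9.6975
circle(B,6.00) ∩ circle(D,4.00): a=5.8799, h=1.1942
  candidates: C₊=(4.6650,2.2086) cross=11.581; C₋=(4.0009,-0.0857) cross=-11.581
  mode + wants cross > 0 → take C=(4.6650,2.2086) (cross=11.581)
ex = (C−B)/|BC| = (0.9967,-0.0813); ey = (0.0813,0.9967)
P = B + -2.17·ex + 2.27·ey = (-3.2934,5.1353)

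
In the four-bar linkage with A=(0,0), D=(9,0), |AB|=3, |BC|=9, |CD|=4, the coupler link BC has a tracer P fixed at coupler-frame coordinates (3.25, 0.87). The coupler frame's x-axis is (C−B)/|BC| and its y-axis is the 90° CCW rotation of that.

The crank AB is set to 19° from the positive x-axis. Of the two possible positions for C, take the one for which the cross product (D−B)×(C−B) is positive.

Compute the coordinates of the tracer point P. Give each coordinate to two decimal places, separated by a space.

A=(0,0), D=(9.00,0)
B = A + 3.00·(cos19°, sin19°) = (2.8366, 0.9767)
|BD| = 6.2404
circle(B,9.00) ∩ circle(D,4.00): a=8.3282, h=3.4119
  candidates: C₊=(11.5961,3.0430) cross=21.291; C₋=(10.5281,-3.6966) cross=-21.291
  mode + wants cross > 0 → take C=(11.5961,3.0430) (cross=21.291)
ex = (C−B)/|BC| = (0.9733,0.2296); ey = (-0.2296,0.9733)
P = B + 3.25·ex + 0.87·ey = (5.8000,2.5696)

5.80 2.57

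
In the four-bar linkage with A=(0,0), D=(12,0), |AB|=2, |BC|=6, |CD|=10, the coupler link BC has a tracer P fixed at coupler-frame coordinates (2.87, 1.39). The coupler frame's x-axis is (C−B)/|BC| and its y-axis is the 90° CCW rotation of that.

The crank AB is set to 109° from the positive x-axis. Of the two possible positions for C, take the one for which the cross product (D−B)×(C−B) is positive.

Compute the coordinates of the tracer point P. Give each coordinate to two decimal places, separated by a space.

0.60 4.82

A=(0,0), D=(12.00,0)
B = A + 2.00·(cos109°, sin109°) = (-0.6511, 1.8910)
|BD| = 12.7917
circle(B,6.00) ∩ circle(D,10.00): a=3.8942, h=4.5645
  candidates: C₊=(3.8751,5.8297) cross=58.388; C₋=(2.5255,-3.1990) cross=-58.388
  mode + wants cross > 0 → take C=(3.8751,5.8297) (cross=58.388)
ex = (C−B)/|BC| = (0.7544,0.6564); ey = (-0.6564,0.7544)
P = B + 2.87·ex + 1.39·ey = (0.6014,4.8236)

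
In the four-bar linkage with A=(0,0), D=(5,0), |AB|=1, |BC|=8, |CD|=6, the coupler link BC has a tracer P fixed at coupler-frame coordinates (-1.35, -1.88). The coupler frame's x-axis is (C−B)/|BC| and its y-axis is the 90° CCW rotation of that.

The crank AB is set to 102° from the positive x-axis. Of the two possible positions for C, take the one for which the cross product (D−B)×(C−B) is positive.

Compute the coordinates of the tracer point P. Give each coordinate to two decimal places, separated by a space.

-0.12 -1.33

A=(0,0), D=(5.00,0)
B = A + 1.00·(cos102°, sin102°) = (-0.2079, 0.9781)
|BD| = 5.2990
circle(B,8.00) ∩ circle(D,6.00): a=5.2915, h=6.0000
  candidates: C₊=(6.1002,5.8983) cross=31.794; C₋=(3.8851,-5.8955) cross=-31.794
  mode + wants cross > 0 → take C=(6.1002,5.8983) (cross=31.794)
ex = (C−B)/|BC| = (0.7885,0.6150); ey = (-0.6150,0.7885)
P = B + -1.35·ex + -1.88·ey = (-0.1162,-1.3345)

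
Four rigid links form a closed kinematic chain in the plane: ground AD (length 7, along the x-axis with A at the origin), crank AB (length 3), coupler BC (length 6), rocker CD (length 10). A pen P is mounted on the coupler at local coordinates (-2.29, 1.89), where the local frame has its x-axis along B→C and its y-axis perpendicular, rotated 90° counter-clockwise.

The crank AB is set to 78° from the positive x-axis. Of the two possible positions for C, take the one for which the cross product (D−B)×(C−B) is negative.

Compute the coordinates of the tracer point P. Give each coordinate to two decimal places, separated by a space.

A=(0,0), D=(7.00,0)
B = A + 3.00·(cos78°, sin78°) = (0.6237, 2.9344)
|BD| = 7.0191
circle(B,6.00) ∩ circle(D,10.00): a=-1.0494, h=5.9075
  candidates: C₊=(2.1401,8.7397) cross=41.465; C₋=(-2.7993,-1.9933) cross=-41.465
  mode - wants cross < 0 → take C=(-2.7993,-1.9933) (cross=-41.465)
ex = (C−B)/|BC| = (-0.5705,-0.8213); ey = (0.8213,-0.5705)
P = B + -2.29·ex + 1.89·ey = (3.4824,3.7369)

3.48 3.74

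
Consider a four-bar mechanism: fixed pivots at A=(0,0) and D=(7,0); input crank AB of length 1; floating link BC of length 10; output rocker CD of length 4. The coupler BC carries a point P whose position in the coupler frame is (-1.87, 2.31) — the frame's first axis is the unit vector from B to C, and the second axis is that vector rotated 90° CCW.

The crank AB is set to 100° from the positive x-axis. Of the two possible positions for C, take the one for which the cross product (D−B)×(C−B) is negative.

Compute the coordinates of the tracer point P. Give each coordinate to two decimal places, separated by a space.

A=(0,0), D=(7.00,0)
B = A + 1.00·(cos100°, sin100°) = (-0.1736, 0.9848)
|BD| = 7.2409
circle(B,10.00) ∩ circle(D,4.00): a=9.4208, h=3.3538
  candidates: C₊=(9.6158,3.0262) cross=24.285; C₋=(8.7035,-3.6191) cross=-24.285
  mode - wants cross < 0 → take C=(8.7035,-3.6191) (cross=-24.285)
ex = (C−B)/|BC| = (0.8877,-0.4604); ey = (0.4604,0.8877)
P = B + -1.87·ex + 2.31·ey = (-0.7702,3.8964)

-0.77 3.90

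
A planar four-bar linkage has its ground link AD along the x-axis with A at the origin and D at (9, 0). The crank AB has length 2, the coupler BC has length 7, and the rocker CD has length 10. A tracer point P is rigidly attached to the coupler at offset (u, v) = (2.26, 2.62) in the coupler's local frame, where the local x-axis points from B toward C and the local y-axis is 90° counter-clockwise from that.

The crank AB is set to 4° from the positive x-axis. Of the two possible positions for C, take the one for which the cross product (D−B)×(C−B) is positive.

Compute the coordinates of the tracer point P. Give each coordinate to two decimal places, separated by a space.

-0.62 2.40

A=(0,0), D=(9.00,0)
B = A + 2.00·(cos4°, sin4°) = (1.9951, 0.1395)
|BD| = 7.0063
circle(B,7.00) ∩ circle(D,10.00): a=-0.1365, h=6.9987
  candidates: C₊=(1.9980,7.1395) cross=49.035; C₋=(1.7193,-6.8551) cross=-49.035
  mode + wants cross > 0 → take C=(1.9980,7.1395) (cross=49.035)
ex = (C−B)/|BC| = (0.0004,1.0000); ey = (-1.0000,0.0004)
P = B + 2.26·ex + 2.62·ey = (-0.6239,2.4006)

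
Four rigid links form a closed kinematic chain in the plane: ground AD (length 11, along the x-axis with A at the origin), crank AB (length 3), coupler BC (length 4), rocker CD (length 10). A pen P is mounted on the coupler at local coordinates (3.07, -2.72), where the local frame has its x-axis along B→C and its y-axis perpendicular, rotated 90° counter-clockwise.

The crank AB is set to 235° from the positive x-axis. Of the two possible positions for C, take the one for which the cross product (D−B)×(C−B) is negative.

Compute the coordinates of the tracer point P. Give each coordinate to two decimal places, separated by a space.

-0.09 -6.22

A=(0,0), D=(11.00,0)
B = A + 3.00·(cos235°, sin235°) = (-1.7207, -2.4575)
|BD| = 12.9559
circle(B,4.00) ∩ circle(D,10.00): a=3.2362, h=2.3510
  candidates: C₊=(1.0108,0.4647) cross=30.459; C₋=(1.9027,-4.1519) cross=-30.459
  mode - wants cross < 0 → take C=(1.9027,-4.1519) (cross=-30.459)
ex = (C−B)/|BC| = (0.9058,-0.4236); ey = (0.4236,0.9058)
P = B + 3.07·ex + -2.72·ey = (-0.0920,-6.2218)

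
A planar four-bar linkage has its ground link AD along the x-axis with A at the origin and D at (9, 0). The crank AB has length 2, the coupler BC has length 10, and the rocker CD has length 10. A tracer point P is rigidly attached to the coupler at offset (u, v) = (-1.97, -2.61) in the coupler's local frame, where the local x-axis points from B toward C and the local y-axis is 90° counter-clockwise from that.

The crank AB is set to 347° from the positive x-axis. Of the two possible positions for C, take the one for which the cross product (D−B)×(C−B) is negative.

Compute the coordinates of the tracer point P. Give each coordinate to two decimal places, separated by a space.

A=(0,0), D=(9.00,0)
B = A + 2.00·(cos347°, sin347°) = (1.9487, -0.4499)
|BD| = 7.0656
circle(B,10.00) ∩ circle(D,10.00): a=3.5328, h=9.3552
  candidates: C₊=(4.8787,9.1112) cross=66.100; C₋=(6.0701,-9.5611) cross=-66.100
  mode - wants cross < 0 → take C=(6.0701,-9.5611) (cross=-66.100)
ex = (C−B)/|BC| = (0.4121,-0.9111); ey = (0.9111,0.4121)
P = B + -1.97·ex + -2.61·ey = (-1.2412,0.2693)

-1.24 0.27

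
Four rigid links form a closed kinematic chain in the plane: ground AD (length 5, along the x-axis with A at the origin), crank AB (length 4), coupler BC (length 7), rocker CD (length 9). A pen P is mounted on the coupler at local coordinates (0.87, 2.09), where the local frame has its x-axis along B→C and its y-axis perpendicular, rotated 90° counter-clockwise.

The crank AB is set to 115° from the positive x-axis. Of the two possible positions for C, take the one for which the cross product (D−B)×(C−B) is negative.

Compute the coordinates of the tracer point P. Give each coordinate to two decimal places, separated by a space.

A=(0,0), D=(5.00,0)
B = A + 4.00·(cos115°, sin115°) = (-1.6905, 3.6252)
|BD| = 7.6095
circle(B,7.00) ∩ circle(D,9.00): a=1.7021, h=6.7899
  candidates: C₊=(3.0408,8.7842) cross=51.668; C₋=(-3.4287,-3.1555) cross=-51.668
  mode - wants cross < 0 → take C=(-3.4287,-3.1555) (cross=-51.668)
ex = (C−B)/|BC| = (-0.2483,-0.9687); ey = (0.9687,-0.2483)
P = B + 0.87·ex + 2.09·ey = (0.1180,2.2635)

0.12 2.26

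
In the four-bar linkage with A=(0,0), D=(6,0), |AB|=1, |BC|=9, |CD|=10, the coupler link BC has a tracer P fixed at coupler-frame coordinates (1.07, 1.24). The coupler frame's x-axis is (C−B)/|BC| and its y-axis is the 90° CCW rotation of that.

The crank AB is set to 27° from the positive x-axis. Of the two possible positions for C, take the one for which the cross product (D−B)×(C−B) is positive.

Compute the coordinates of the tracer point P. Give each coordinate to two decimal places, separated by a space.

-0.15 1.72

A=(0,0), D=(6.00,0)
B = A + 1.00·(cos27°, sin27°) = (0.8910, 0.4540)
|BD| = 5.1291
circle(B,9.00) ∩ circle(D,10.00): a=0.7124, h=8.9718
  candidates: C₊=(2.3947,9.3275) cross=46.017; C₋=(0.8065,-8.5456) cross=-46.017
  mode + wants cross > 0 → take C=(2.3947,9.3275) (cross=46.017)
ex = (C−B)/|BC| = (0.1671,0.9859); ey = (-0.9859,0.1671)
P = B + 1.07·ex + 1.24·ey = (-0.1528,1.7161)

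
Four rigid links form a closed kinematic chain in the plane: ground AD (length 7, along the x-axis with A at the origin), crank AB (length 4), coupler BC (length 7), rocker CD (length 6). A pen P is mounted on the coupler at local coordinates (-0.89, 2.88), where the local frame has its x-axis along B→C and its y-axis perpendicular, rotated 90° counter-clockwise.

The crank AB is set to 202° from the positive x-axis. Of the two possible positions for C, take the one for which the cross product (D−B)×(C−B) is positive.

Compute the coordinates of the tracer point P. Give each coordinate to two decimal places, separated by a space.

A=(0,0), D=(7.00,0)
B = A + 4.00·(cos202°, sin202°) = (-3.7087, -1.4984)
|BD| = 10.8131
circle(B,7.00) ∩ circle(D,6.00): a=6.0077, h=3.5928
  candidates: C₊=(1.7431,2.8922) cross=38.849; C₋=(2.7388,-4.2240) cross=-38.849
  mode + wants cross > 0 → take C=(1.7431,2.8922) (cross=38.849)
ex = (C−B)/|BC| = (0.7788,0.6272); ey = (-0.6272,0.7788)
P = B + -0.89·ex + 2.88·ey = (-6.2083,0.1864)

-6.21 0.19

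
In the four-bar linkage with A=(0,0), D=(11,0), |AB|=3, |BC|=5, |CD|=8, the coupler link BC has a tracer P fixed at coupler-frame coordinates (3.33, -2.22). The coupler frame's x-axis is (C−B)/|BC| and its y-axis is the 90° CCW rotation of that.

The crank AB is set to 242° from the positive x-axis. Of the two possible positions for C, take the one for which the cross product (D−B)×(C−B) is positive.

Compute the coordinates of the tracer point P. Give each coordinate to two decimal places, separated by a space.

2.57 -3.04

A=(0,0), D=(11.00,0)
B = A + 3.00·(cos242°, sin242°) = (-1.4084, -2.6488)
|BD| = 12.6880
circle(B,5.00) ∩ circle(D,8.00): a=4.8071, h=1.3754
  candidates: C₊=(3.0056,-0.3002) cross=17.451; C₋=(3.5799,-2.9904) cross=-17.451
  mode + wants cross > 0 → take C=(3.0056,-0.3002) (cross=17.451)
ex = (C−B)/|BC| = (0.8828,0.4697); ey = (-0.4697,0.8828)
P = B + 3.33·ex + -2.22·ey = (2.5741,-3.0445)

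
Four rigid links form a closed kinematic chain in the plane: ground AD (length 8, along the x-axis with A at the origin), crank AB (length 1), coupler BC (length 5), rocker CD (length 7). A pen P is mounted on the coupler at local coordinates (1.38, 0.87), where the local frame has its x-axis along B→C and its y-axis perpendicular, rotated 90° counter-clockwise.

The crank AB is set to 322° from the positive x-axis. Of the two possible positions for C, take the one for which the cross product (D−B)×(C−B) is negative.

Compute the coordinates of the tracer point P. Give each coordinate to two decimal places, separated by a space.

A=(0,0), D=(8.00,0)
B = A + 1.00·(cos322°, sin322°) = (0.7880, -0.6157)
|BD| = 7.2382
circle(B,5.00) ∩ circle(D,7.00): a=1.9612, h=4.5993
  candidates: C₊=(2.3509,4.1338) cross=33.291; C₋=(3.1333,-5.0315) cross=-33.291
  mode - wants cross < 0 → take C=(3.1333,-5.0315) (cross=-33.291)
ex = (C−B)/|BC| = (0.4691,-0.8832); ey = (0.8832,0.4691)
P = B + 1.38·ex + 0.87·ey = (2.2037,-1.4263)

2.20 -1.43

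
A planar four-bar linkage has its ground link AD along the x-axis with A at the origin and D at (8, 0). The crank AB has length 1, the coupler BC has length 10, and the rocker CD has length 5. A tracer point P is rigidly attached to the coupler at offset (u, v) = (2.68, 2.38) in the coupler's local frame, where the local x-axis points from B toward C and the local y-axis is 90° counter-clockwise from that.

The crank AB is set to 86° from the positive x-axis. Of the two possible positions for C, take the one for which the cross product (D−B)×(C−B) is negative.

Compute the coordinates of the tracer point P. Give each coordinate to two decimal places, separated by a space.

A=(0,0), D=(8.00,0)
B = A + 1.00·(cos86°, sin86°) = (0.0698, 0.9976)
|BD| = 7.9927
circle(B,10.00) ∩ circle(D,5.00): a=8.6881, h=4.9514
  candidates: C₊=(9.3079,4.8259) cross=39.575; C₋=(8.0720,-4.9995) cross=-39.575
  mode - wants cross < 0 → take C=(8.0720,-4.9995) (cross=-39.575)
ex = (C−B)/|BC| = (0.8002,-0.5997); ey = (0.5997,0.8002)
P = B + 2.68·ex + 2.38·ey = (3.6416,1.2949)

3.64 1.29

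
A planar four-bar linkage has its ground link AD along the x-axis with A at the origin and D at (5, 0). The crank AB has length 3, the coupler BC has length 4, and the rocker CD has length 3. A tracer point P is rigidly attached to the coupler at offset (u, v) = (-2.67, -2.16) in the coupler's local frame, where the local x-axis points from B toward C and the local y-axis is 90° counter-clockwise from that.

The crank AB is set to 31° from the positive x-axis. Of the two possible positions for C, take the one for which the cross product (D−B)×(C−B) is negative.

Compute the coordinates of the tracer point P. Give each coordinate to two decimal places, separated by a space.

A=(0,0), D=(5.00,0)
B = A + 3.00·(cos31°, sin31°) = (2.5715, 1.5451)
|BD| = 2.8784
circle(B,4.00) ∩ circle(D,3.00): a=2.6552, h=2.9917
  candidates: C₊=(6.4176,2.6439) cross=8.611; C₋=(3.2057,-2.4043) cross=-8.611
  mode - wants cross < 0 → take C=(3.2057,-2.4043) (cross=-8.611)
ex = (C−B)/|BC| = (0.1586,-0.9873); ey = (0.9873,0.1586)
P = B + -2.67·ex + -2.16·ey = (0.0155,3.8389)

0.02 3.84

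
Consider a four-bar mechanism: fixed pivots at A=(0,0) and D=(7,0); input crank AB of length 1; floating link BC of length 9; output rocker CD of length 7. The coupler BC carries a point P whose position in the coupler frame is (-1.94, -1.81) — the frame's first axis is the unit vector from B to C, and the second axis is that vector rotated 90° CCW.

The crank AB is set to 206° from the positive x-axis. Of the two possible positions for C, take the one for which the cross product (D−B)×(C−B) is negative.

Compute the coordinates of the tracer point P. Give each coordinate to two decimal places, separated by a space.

A=(0,0), D=(7.00,0)
B = A + 1.00·(cos206°, sin206°) = (-0.8988, -0.4384)
|BD| = 7.9109
circle(B,9.00) ∩ circle(D,7.00): a=5.9780, h=6.7278
  candidates: C₊=(4.6972,6.6104) cross=53.224; C₋=(5.4428,-6.8246) cross=-53.224
  mode - wants cross < 0 → take C=(5.4428,-6.8246) (cross=-53.224)
ex = (C−B)/|BC| = (0.7046,-0.7096); ey = (0.7096,0.7046)
P = B + -1.94·ex + -1.81·ey = (-3.5501,-0.3372)

-3.55 -0.34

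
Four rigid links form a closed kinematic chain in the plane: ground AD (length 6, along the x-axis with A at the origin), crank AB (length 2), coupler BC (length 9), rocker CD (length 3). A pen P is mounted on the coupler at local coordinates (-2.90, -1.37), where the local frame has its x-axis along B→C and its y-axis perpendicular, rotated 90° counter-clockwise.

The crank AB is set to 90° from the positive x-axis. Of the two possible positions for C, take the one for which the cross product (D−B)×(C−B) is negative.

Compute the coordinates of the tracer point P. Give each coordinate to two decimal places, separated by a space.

A=(0,0), D=(6.00,0)
B = A + 2.00·(cos90°, sin90°) = (0.0000, 2.0000)
|BD| = 6.3246
circle(B,9.00) ∩ circle(D,3.00): a=8.8544, h=1.6125
  candidates: C₊=(8.9099,0.7297) cross=10.198; C₋=(7.8901,-2.3297) cross=-10.198
  mode - wants cross < 0 → take C=(7.8901,-2.3297) (cross=-10.198)
ex = (C−B)/|BC| = (0.8767,-0.4811); ey = (0.4811,0.8767)
P = B + -2.90·ex + -1.37·ey = (-3.2014,2.1941)

-3.20 2.19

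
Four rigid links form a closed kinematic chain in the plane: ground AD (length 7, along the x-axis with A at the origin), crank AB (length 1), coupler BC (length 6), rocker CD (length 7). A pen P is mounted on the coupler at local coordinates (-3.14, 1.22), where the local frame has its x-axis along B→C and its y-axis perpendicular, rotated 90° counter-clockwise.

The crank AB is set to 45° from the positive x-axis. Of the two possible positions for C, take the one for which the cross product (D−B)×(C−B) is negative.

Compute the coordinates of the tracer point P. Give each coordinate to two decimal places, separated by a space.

A=(0,0), D=(7.00,0)
B = A + 1.00·(cos45°, sin45°) = (0.7071, 0.7071)
|BD| = 6.3325
circle(B,6.00) ∩ circle(D,7.00): a=2.1398, h=5.6055
  candidates: C₊=(3.4594,6.0386) cross=35.497; C₋=(2.2076,-5.1022) cross=-35.497
  mode - wants cross < 0 → take C=(2.2076,-5.1022) (cross=-35.497)
ex = (C−B)/|BC| = (0.2501,-0.9682); ey = (0.9682,0.2501)
P = B + -3.14·ex + 1.22·ey = (1.1031,4.0524)

1.10 4.05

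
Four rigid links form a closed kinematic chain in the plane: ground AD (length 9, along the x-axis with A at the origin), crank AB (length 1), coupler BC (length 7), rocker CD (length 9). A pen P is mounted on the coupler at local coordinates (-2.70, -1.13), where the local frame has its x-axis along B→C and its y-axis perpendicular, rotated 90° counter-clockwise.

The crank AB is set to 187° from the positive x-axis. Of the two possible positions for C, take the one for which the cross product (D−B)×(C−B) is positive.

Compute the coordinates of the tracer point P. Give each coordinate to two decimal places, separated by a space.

A=(0,0), D=(9.00,0)
B = A + 1.00·(cos187°, sin187°) = (-0.9925, -0.1219)
|BD| = 9.9933
circle(B,7.00) ∩ circle(D,9.00): a=3.3956, h=6.1213
  candidates: C₊=(2.3281,6.0404) cross=61.172; C₋=(2.4774,-6.2013) cross=-61.172
  mode + wants cross > 0 → take C=(2.3281,6.0404) (cross=61.172)
ex = (C−B)/|BC| = (0.4744,0.8803); ey = (-0.8803,0.4744)
P = B + -2.70·ex + -1.13·ey = (-1.2786,-3.0348)

-1.28 -3.03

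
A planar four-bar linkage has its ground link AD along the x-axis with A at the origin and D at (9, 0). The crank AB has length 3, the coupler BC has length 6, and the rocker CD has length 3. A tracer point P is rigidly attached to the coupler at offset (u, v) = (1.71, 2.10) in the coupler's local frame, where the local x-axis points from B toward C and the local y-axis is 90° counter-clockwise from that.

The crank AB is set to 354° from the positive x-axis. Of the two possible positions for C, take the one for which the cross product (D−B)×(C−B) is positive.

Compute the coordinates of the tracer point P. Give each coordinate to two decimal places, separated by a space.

A=(0,0), D=(9.00,0)
B = A + 3.00·(cos354°, sin354°) = (2.9836, -0.3136)
|BD| = 6.0246
circle(B,6.00) ∩ circle(D,3.00): a=5.2531, h=2.8991
  candidates: C₊=(8.0787,2.8550) cross=17.466; C₋=(8.3805,-2.9353) cross=-17.466
  mode + wants cross > 0 → take C=(8.0787,2.8550) (cross=17.466)
ex = (C−B)/|BC| = (0.8492,0.5281); ey = (-0.5281,0.8492)
P = B + 1.71·ex + 2.10·ey = (3.3267,2.3727)

3.33 2.37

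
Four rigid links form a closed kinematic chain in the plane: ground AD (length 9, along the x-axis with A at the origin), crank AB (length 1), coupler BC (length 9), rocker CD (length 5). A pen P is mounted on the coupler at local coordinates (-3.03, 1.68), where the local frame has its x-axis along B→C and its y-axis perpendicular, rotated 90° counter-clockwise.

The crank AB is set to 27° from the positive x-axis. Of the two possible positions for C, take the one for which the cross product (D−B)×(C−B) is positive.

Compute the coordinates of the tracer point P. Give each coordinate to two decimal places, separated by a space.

A=(0,0), D=(9.00,0)
B = A + 1.00·(cos27°, sin27°) = (0.8910, 0.4540)
|BD| = 8.1217
circle(B,9.00) ∩ circle(D,5.00): a=7.5084, h=4.9622
  candidates: C₊=(8.6651,4.9888) cross=40.302; C₋=(8.1103,-4.9202) cross=-40.302
  mode + wants cross > 0 → take C=(8.6651,4.9888) (cross=40.302)
ex = (C−B)/|BC| = (0.8638,0.5039); ey = (-0.5039,0.8638)
P = B + -3.03·ex + 1.68·ey = (-2.5727,0.3784)

-2.57 0.38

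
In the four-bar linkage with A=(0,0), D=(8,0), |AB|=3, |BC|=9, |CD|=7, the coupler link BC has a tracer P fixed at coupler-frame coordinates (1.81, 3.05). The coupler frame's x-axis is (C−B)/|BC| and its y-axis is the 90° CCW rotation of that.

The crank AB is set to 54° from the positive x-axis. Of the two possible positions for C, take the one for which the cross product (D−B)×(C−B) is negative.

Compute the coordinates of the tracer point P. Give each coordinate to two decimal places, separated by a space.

5.23 1.67

A=(0,0), D=(8.00,0)
B = A + 3.00·(cos54°, sin54°) = (1.7634, 2.4271)
|BD| = 6.6923
circle(B,9.00) ∩ circle(D,7.00): a=5.7370, h=6.9345
  candidates: C₊=(9.6246,6.8089) cross=46.408; C₋=(4.5948,-6.1159) cross=-46.408
  mode - wants cross < 0 → take C=(4.5948,-6.1159) (cross=-46.408)
ex = (C−B)/|BC| = (0.3146,-0.9492); ey = (0.9492,0.3146)
P = B + 1.81·ex + 3.05·ey = (5.2279,1.6685)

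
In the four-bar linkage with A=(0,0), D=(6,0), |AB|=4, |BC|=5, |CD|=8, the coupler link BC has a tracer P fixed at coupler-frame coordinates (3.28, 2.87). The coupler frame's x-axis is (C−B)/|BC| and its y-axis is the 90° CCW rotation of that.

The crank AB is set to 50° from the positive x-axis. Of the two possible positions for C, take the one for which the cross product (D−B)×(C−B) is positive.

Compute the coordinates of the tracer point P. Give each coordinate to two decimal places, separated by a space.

A=(0,0), D=(6.00,0)
B = A + 4.00·(cos50°, sin50°) = (2.5712, 3.0642)
|BD| = 4.5985
circle(B,5.00) ∩ circle(D,8.00): a=-1.9413, h=4.6078
  candidates: C₊=(4.1940,7.7935) cross=21.189; C₋=(-1.9467,0.9220) cross=-21.189
  mode + wants cross > 0 → take C=(4.1940,7.7935) (cross=21.189)
ex = (C−B)/|BC| = (0.3246,0.9459); ey = (-0.9459,0.3246)
P = B + 3.28·ex + 2.87·ey = (0.9211,7.0981)

0.92 7.10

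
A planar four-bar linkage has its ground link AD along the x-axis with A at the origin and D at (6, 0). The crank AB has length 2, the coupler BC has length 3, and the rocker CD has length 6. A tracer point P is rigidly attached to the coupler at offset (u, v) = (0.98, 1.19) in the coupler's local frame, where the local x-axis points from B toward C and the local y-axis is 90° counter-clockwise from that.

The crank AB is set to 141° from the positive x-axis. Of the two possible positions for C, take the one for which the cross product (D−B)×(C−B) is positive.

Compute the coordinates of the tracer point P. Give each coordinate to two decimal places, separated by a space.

A=(0,0), D=(6.00,0)
B = A + 2.00·(cos141°, sin141°) = (-1.5543, 1.2586)
|BD| = 7.6584
circle(B,3.00) ∩ circle(D,6.00): a=2.0664, h=2.1748
  candidates: C₊=(0.8415,3.0643) cross=16.656; C₋=(0.1266,-1.2262) cross=-16.656
  mode + wants cross > 0 → take C=(0.8415,3.0643) (cross=16.656)
ex = (C−B)/|BC| = (0.7986,0.6019); ey = (-0.6019,0.7986)
P = B + 0.98·ex + 1.19·ey = (-1.4879,2.7988)

-1.49 2.80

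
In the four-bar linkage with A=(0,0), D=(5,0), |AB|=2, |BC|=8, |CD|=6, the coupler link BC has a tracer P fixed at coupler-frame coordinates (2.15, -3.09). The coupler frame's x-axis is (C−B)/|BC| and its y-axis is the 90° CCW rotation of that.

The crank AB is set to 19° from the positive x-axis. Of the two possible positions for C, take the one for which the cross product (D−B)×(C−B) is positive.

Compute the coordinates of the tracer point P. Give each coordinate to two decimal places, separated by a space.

A=(0,0), D=(5.00,0)
B = A + 2.00·(cos19°, sin19°) = (1.8910, 0.6511)
|BD| = 3.1764
circle(B,8.00) ∩ circle(D,6.00): a=5.9957, h=5.2964
  candidates: C₊=(8.8451,4.6060) cross=16.824; C₋=(6.6737,-5.7618) cross=-16.824
  mode + wants cross > 0 → take C=(8.8451,4.6060) (cross=16.824)
ex = (C−B)/|BC| = (0.8693,0.4944); ey = (-0.4944,0.8693)
P = B + 2.15·ex + -3.09·ey = (5.2875,-0.9720)

5.29 -0.97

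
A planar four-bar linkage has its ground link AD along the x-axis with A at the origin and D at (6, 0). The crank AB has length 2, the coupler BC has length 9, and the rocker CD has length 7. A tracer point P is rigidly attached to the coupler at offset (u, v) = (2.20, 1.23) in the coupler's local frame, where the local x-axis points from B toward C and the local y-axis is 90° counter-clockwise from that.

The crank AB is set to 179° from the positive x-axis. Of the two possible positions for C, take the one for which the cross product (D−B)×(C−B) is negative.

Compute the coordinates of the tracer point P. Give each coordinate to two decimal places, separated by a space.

0.38 -0.80

A=(0,0), D=(6.00,0)
B = A + 2.00·(cos179°, sin179°) = (-1.9997, 0.0349)
|BD| = 7.9998
circle(B,9.00) ∩ circle(D,7.00): a=5.9999, h=6.7083
  candidates: C₊=(4.0295,6.7169) cross=53.665; C₋=(3.9709,-6.6995) cross=-53.665
  mode - wants cross < 0 → take C=(3.9709,-6.6995) (cross=-53.665)
ex = (C−B)/|BC| = (0.6634,-0.7483); ey = (0.7483,0.6634)
P = B + 2.20·ex + 1.23·ey = (0.3802,-0.7953)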